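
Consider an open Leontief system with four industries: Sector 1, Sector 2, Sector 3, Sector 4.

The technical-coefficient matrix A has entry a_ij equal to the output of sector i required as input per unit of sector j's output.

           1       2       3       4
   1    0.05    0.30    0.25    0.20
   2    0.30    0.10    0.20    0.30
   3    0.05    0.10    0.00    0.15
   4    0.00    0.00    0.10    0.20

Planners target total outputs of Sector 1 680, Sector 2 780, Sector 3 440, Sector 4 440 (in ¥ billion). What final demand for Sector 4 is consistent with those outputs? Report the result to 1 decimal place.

I − A =
  [   0.95    -0.30    -0.25    -0.20]
  [  -0.30     0.90    -0.20    -0.30]
  [  -0.05    -0.10     1.00    -0.15]
  [   0.00     0.00    -0.10     0.80]
d = (I − A) x:
  d_1 = (+0.95)·680 + (-0.30)·780 + (-0.25)·440 + (-0.20)·440 = 214.0
  d_2 = (-0.30)·680 + (+0.90)·780 + (-0.20)·440 + (-0.30)·440 = 278.0
  d_3 = (-0.05)·680 + (-0.10)·780 + (+1.00)·440 + (-0.15)·440 = 262.0
  d_4 = (+0.00)·680 + (+0.00)·780 + (-0.10)·440 + (+0.80)·440 = 308.0

d_4 = 308.0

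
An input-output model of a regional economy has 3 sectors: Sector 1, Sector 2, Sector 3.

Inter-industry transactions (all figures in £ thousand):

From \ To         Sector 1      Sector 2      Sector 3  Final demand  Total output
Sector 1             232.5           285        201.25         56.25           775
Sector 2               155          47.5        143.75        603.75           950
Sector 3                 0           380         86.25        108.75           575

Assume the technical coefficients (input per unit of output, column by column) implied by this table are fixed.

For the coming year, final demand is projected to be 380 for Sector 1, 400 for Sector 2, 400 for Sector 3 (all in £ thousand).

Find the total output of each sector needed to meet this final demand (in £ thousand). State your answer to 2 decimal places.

x_1 = 1417.06, x_2 = 962.40, x_3 = 923.48

Technical coefficients a_ij = z_ij / X_j:
  a_11 = 232.5/775 = 0.30, a_21 = 155/775 = 0.20, a_31 = 0/775 = 0.00
  a_12 = 285/950 = 0.30, a_22 = 47.5/950 = 0.05, a_32 = 380/950 = 0.40
  a_13 = 201.25/575 = 0.35, a_23 = 143.75/575 = 0.25, a_33 = 86.25/575 = 0.15
I − A =
  [   0.70    -0.30    -0.35]
  [  -0.20     0.95    -0.25]
  [   0.00    -0.40     0.85]
Cofactors of I−A, C_ij = (−1)^(i+j)·(minor ij) (rows/columns in the sector order above):
  C_11 = (0.95)(0.85) − (-0.25)(-0.40) = 0.7075
  C_12 = −[(-0.20)(0.85) − (-0.25)(0.00)] = 0.1700
  C_13 = (-0.20)(-0.40) − (0.95)(0.00) = 0.0800
  C_21 = −[(-0.30)(0.85) − (-0.35)(-0.40)] = 0.3950
  C_22 = (0.70)(0.85) − (-0.35)(0.00) = 0.5950
  C_23 = −[(0.70)(-0.40) − (-0.30)(0.00)] = 0.2800
  C_31 = (-0.30)(-0.25) − (-0.35)(0.95) = 0.4075
  C_32 = −[(0.70)(-0.25) − (-0.35)(-0.20)] = 0.2450
  C_33 = (0.70)(0.95) − (-0.30)(-0.20) = 0.6050
det(I−A) = Σ_j (I−A)_1j·C_1j = (0.70)(0.7075) + (-0.30)(0.1700) + (-0.35)(0.0800) = 0.41625
adj(I−A) = Cᵀ =
  [ 0.7075   0.3950   0.4075]
  [ 0.1700   0.5950   0.2450]
  [ 0.0800   0.2800   0.6050]
(I − A)⁻¹ = adj(I−A) / det(I−A) ≈
  [   1.6997     0.9489     0.9790]
  [   0.4084     1.4294     0.5886]
  [   0.1922     0.6727     1.4535]
x = (I − A)⁻¹ d = adj(I−A)·d / det(I−A), with det(I−A) = 0.41625:
  x_1 = (0.7075·380 + 0.3950·400 + 0.4075·400) / 0.41625 = 589.85 / 0.41625 ≈ 1417.06
  x_2 = (0.1700·380 + 0.5950·400 + 0.2450·400) / 0.41625 = 400.60 / 0.41625 ≈ 962.40
  x_3 = (0.0800·380 + 0.2800·400 + 0.6050·400) / 0.41625 = 384.40 / 0.41625 ≈ 923.48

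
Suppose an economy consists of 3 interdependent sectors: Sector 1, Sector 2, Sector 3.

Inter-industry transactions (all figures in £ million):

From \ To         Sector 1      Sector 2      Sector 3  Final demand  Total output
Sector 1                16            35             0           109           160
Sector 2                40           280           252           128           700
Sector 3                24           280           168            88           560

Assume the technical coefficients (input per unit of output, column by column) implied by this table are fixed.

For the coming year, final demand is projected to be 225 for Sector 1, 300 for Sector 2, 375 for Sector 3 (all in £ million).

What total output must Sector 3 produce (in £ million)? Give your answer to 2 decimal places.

Technical coefficients a_ij = z_ij / X_j:
  a_11 = 16/160 = 0.10, a_21 = 40/160 = 0.25, a_31 = 24/160 = 0.15
  a_12 = 35/700 = 0.05, a_22 = 280/700 = 0.40, a_32 = 280/700 = 0.40
  a_13 = 0/560 = 0.00, a_23 = 252/560 = 0.45, a_33 = 168/560 = 0.30
I − A =
  [   0.90    -0.05     0.00]
  [  -0.25     0.60    -0.45]
  [  -0.15    -0.40     0.70]
Cofactors of I−A, C_ij = (−1)^(i+j)·(minor ij) (rows/columns in the sector order above):
  C_11 = (0.60)(0.70) − (-0.45)(-0.40) = 0.2400
  C_12 = −[(-0.25)(0.70) − (-0.45)(-0.15)] = 0.2425
  C_13 = (-0.25)(-0.40) − (0.60)(-0.15) = 0.1900
  C_21 = −[(-0.05)(0.70) − (0.00)(-0.40)] = 0.0350
  C_22 = (0.90)(0.70) − (0.00)(-0.15) = 0.6300
  C_23 = −[(0.90)(-0.40) − (-0.05)(-0.15)] = 0.3675
  C_31 = (-0.05)(-0.45) − (0.00)(0.60) = 0.0225
  C_32 = −[(0.90)(-0.45) − (0.00)(-0.25)] = 0.4050
  C_33 = (0.90)(0.60) − (-0.05)(-0.25) = 0.5275
det(I−A) = Σ_j (I−A)_1j·C_1j = (0.90)(0.2400) + (-0.05)(0.2425) + (0.00)(0.1900) = 0.203875
adj(I−A) = Cᵀ =
  [ 0.2400   0.0350   0.0225]
  [ 0.2425   0.6300   0.4050]
  [ 0.1900   0.3675   0.5275]
(I − A)⁻¹ = adj(I−A) / det(I−A) ≈
  [   1.1772     0.1717     0.1104]
  [   1.1895     3.0901     1.9865]
  [   0.9319     1.8026     2.5874]
x = (I − A)⁻¹ d = adj(I−A)·d / det(I−A), with det(I−A) = 0.203875:
  x_1 = (0.2400·225 + 0.0350·300 + 0.0225·375) / 0.203875 = 72.9375 / 0.203875 ≈ 357.76
  x_2 = (0.2425·225 + 0.6300·300 + 0.4050·375) / 0.203875 = 395.4375 / 0.203875 ≈ 1939.61
  x_3 = (0.1900·225 + 0.3675·300 + 0.5275·375) / 0.203875 = 350.8125 / 0.203875 ≈ 1720.72

x_3 = 1720.72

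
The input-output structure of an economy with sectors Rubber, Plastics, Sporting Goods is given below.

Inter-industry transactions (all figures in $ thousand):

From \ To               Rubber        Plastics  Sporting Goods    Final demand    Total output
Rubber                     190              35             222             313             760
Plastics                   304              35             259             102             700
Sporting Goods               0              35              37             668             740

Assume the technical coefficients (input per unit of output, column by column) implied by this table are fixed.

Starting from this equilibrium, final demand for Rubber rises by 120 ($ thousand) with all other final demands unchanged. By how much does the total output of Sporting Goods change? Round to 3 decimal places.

Δx_S = 3.757

Technical coefficients a_ij = z_ij / X_j:
  a_RR = 190/760 = 0.25, a_PR = 304/760 = 0.40, a_SR = 0/760 = 0.00
  a_RP = 35/700 = 0.05, a_PP = 35/700 = 0.05, a_SP = 35/700 = 0.05
  a_RS = 222/740 = 0.30, a_PS = 259/740 = 0.35, a_SS = 37/740 = 0.05
I − A =
  [   0.75    -0.05    -0.30]
  [  -0.40     0.95    -0.35]
  [   0.00    -0.05     0.95]
Cofactors of I−A, C_ij = (−1)^(i+j)·(minor ij) (rows/columns in the sector order above):
  C_11 = (0.95)(0.95) − (-0.35)(-0.05) = 0.8850
  C_12 = −[(-0.40)(0.95) − (-0.35)(0.00)] = 0.3800
  C_13 = (-0.40)(-0.05) − (0.95)(0.00) = 0.0200
  C_21 = −[(-0.05)(0.95) − (-0.30)(-0.05)] = 0.0625
  C_22 = (0.75)(0.95) − (-0.30)(0.00) = 0.7125
  C_23 = −[(0.75)(-0.05) − (-0.05)(0.00)] = 0.0375
  C_31 = (-0.05)(-0.35) − (-0.30)(0.95) = 0.3025
  C_32 = −[(0.75)(-0.35) − (-0.30)(-0.40)] = 0.3825
  C_33 = (0.75)(0.95) − (-0.05)(-0.40) = 0.6925
det(I−A) = Σ_j (I−A)_1j·C_1j = (0.75)(0.8850) + (-0.05)(0.3800) + (-0.30)(0.0200) = 0.63875
adj(I−A) = Cᵀ =
  [ 0.8850   0.0625   0.3025]
  [ 0.3800   0.7125   0.3825]
  [ 0.0200   0.0375   0.6925]
(I − A)⁻¹ = adj(I−A) / det(I−A) ≈
  [   1.3855     0.0978     0.4736]
  [   0.5949     1.1155     0.5988]
  [   0.0313     0.0587     1.0841]
Δx = (I − A)⁻¹ Δd with Δd having +120 in the Rubber component and 0 elsewhere.
So Δx_S = L_SR · (+120), where L_SR = adj(I−A)_SR / det(I−A) = 0.0200 / 0.63875.
Δx_S = 0.0200 × (+120) / 0.63875 = 2.40 / 0.63875 ≈ 3.757.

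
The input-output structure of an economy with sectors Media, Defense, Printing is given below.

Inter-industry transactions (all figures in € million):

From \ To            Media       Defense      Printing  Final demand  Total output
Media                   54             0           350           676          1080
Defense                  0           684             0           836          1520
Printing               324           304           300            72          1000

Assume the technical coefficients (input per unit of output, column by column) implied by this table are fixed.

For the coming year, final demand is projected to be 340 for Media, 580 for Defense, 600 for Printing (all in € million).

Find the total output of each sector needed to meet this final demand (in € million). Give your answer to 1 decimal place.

Technical coefficients a_ij = z_ij / X_j:
  a_MM = 54/1080 = 0.05, a_DM = 0/1080 = 0.00, a_PM = 324/1080 = 0.30
  a_MD = 0/1520 = 0.00, a_DD = 684/1520 = 0.45, a_PD = 304/1520 = 0.20
  a_MP = 350/1000 = 0.35, a_DP = 0/1000 = 0.00, a_PP = 300/1000 = 0.30
I − A =
  [   0.95     0.00    -0.35]
  [   0.00     0.55     0.00]
  [  -0.30    -0.20     0.70]
Cofactors of I−A, C_ij = (−1)^(i+j)·(minor ij) (rows/columns in the sector order above):
  C_11 = (0.55)(0.70) − (0.00)(-0.20) = 0.3850
  C_12 = −[(0.00)(0.70) − (0.00)(-0.30)] = 0.0000
  C_13 = (0.00)(-0.20) − (0.55)(-0.30) = 0.1650
  C_21 = −[(0.00)(0.70) − (-0.35)(-0.20)] = 0.0700
  C_22 = (0.95)(0.70) − (-0.35)(-0.30) = 0.5600
  C_23 = −[(0.95)(-0.20) − (0.00)(-0.30)] = 0.1900
  C_31 = (0.00)(0.00) − (-0.35)(0.55) = 0.1925
  C_32 = −[(0.95)(0.00) − (-0.35)(0.00)] = 0.0000
  C_33 = (0.95)(0.55) − (0.00)(0.00) = 0.5225
det(I−A) = Σ_j (I−A)_1j·C_1j = (0.95)(0.3850) + (0.00)(0.0000) + (-0.35)(0.1650) = 0.3080
adj(I−A) = Cᵀ =
  [ 0.3850   0.0700   0.1925]
  [ 0.0000   0.5600   0.0000]
  [ 0.1650   0.1900   0.5225]
(I − A)⁻¹ = adj(I−A) / det(I−A) ≈
  [   1.2500     0.2273     0.6250]
  [   0.0000     1.8182     0.0000]
  [   0.5357     0.6169     1.6964]
x = (I − A)⁻¹ d = adj(I−A)·d / det(I−A), with det(I−A) = 0.3080:
  x_M = (0.3850·340 + 0.0700·580 + 0.1925·600) / 0.3080 = 287.00 / 0.3080 ≈ 931.8
  x_D = (0.0000·340 + 0.5600·580 + 0.0000·600) / 0.3080 = 324.80 / 0.3080 ≈ 1054.5
  x_P = (0.1650·340 + 0.1900·580 + 0.5225·600) / 0.3080 = 479.80 / 0.3080 ≈ 1557.8

x_M = 931.8, x_D = 1054.5, x_P = 1557.8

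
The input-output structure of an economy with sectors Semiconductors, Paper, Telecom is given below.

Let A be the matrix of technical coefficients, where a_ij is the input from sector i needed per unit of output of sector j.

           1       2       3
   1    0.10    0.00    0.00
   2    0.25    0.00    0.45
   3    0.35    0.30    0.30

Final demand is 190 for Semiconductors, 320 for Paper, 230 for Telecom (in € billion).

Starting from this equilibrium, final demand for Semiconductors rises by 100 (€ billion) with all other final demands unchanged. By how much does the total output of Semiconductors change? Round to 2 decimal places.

I − A =
  [   0.90     0.00     0.00]
  [  -0.25     1.00    -0.45]
  [  -0.35    -0.30     0.70]
Cofactors of I−A, C_ij = (−1)^(i+j)·(minor ij) (rows/columns in the sector order above):
  C_11 = (1.00)(0.70) − (-0.45)(-0.30) = 0.5650
  C_12 = −[(-0.25)(0.70) − (-0.45)(-0.35)] = 0.3325
  C_13 = (-0.25)(-0.30) − (1.00)(-0.35) = 0.4250
  C_21 = −[(0.00)(0.70) − (0.00)(-0.30)] = 0.0000
  C_22 = (0.90)(0.70) − (0.00)(-0.35) = 0.6300
  C_23 = −[(0.90)(-0.30) − (0.00)(-0.35)] = 0.2700
  C_31 = (0.00)(-0.45) − (0.00)(1.00) = 0.0000
  C_32 = −[(0.90)(-0.45) − (0.00)(-0.25)] = 0.4050
  C_33 = (0.90)(1.00) − (0.00)(-0.25) = 0.9000
det(I−A) = Σ_j (I−A)_1j·C_1j = (0.90)(0.5650) + (0.00)(0.3325) + (0.00)(0.4250) = 0.5085
adj(I−A) = Cᵀ =
  [ 0.5650   0.0000   0.0000]
  [ 0.3325   0.6300   0.4050]
  [ 0.4250   0.2700   0.9000]
(I − A)⁻¹ = adj(I−A) / det(I−A) ≈
  [   1.1111     0.0000     0.0000]
  [   0.6539     1.2389     0.7965]
  [   0.8358     0.5310     1.7699]
Δx = (I − A)⁻¹ Δd with Δd having +100 in the Semiconductors component and 0 elsewhere.
So Δx_1 = L_11 · (+100), where L_11 = adj(I−A)_11 / det(I−A) = 0.5650 / 0.5085.
Δx_1 = 0.5650 × (+100) / 0.5085 = 56.50 / 0.5085 ≈ 111.11.

Δx_1 = 111.11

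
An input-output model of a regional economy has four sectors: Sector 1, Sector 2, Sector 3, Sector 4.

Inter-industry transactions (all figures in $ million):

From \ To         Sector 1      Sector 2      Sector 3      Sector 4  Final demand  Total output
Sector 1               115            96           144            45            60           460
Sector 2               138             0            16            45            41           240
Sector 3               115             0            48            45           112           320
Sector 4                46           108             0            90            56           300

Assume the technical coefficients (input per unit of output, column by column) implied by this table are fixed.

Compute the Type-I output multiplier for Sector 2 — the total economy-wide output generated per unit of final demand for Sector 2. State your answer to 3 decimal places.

Technical coefficients a_ij = z_ij / X_j:
  a_11 = 115/460 = 0.25, a_21 = 138/460 = 0.30, a_31 = 115/460 = 0.25, a_41 = 46/460 = 0.10
  a_12 = 96/240 = 0.40, a_22 = 0/240 = 0.00, a_32 = 0/240 = 0.00, a_42 = 108/240 = 0.45
  a_13 = 144/320 = 0.45, a_23 = 16/320 = 0.05, a_33 = 48/320 = 0.15, a_43 = 0/320 = 0.00
  a_14 = 45/300 = 0.15, a_24 = 45/300 = 0.15, a_34 = 45/300 = 0.15, a_44 = 90/300 = 0.30
I − A =
  [   0.75    -0.40    -0.45    -0.15]
  [  -0.30     1.00    -0.05    -0.15]
  [  -0.25     0.00     0.85    -0.15]
  [  -0.10    -0.45     0.00     0.70]
Compute the cofactors C_ij = (−1)^(i+j)·(3×3 minor ij) of I−A; the adjugate is their transpose:
adj(I−A) = Cᵀ =
  [ 0.534250   0.325750   0.302000   0.249000]
  [ 0.200750   0.348000   0.126750   0.144750]
  [ 0.193375   0.143500   0.349125   0.147000]
  [ 0.205375   0.270250   0.124625   0.418000]
det(I−A) = Σ_j (I−A)_1j·C_1j = (0.75)(0.534250) + (-0.40)(0.200750) + (-0.45)(0.193375) + (-0.15)(0.205375) = 0.2025625
(I − A)⁻¹ = adj(I−A) / det(I−A) ≈
  [   2.6375     1.6081     1.4909     1.2293]
  [   0.9911     1.7180     0.6257     0.7146]
  [   0.9546     0.7084     1.7235     0.7257]
  [   1.0139     1.3342     0.6152     2.0636]
The output multiplier for sector j is the column-j sum of the Leontief inverse (I − A)⁻¹ = adj(I−A) / det(I−A).
Column 2 of adj(I−A): (0.325750, 0.348000, 0.143500, 0.270250); det(I−A) = 0.2025625.
m_2 = (0.325750 + 0.348000 + 0.143500 + 0.270250) / 0.2025625 = 1.0875 / 0.2025625 ≈ 5.369.

m_2 = 5.369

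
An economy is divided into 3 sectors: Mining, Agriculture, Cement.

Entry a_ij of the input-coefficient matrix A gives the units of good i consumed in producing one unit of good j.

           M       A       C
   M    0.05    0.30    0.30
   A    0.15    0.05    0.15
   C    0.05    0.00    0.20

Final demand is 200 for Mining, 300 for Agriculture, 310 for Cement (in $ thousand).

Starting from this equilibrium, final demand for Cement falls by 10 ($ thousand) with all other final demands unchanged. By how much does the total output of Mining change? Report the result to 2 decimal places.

I − A =
  [   0.95    -0.30    -0.30]
  [  -0.15     0.95    -0.15]
  [  -0.05     0.00     0.80]
Cofactors of I−A, C_ij = (−1)^(i+j)·(minor ij) (rows/columns in the sector order above):
  C_11 = (0.95)(0.80) − (-0.15)(0.00) = 0.7600
  C_12 = −[(-0.15)(0.80) − (-0.15)(-0.05)] = 0.1275
  C_13 = (-0.15)(0.00) − (0.95)(-0.05) = 0.0475
  C_21 = −[(-0.30)(0.80) − (-0.30)(0.00)] = 0.2400
  C_22 = (0.95)(0.80) − (-0.30)(-0.05) = 0.7450
  C_23 = −[(0.95)(0.00) − (-0.30)(-0.05)] = 0.0150
  C_31 = (-0.30)(-0.15) − (-0.30)(0.95) = 0.3300
  C_32 = −[(0.95)(-0.15) − (-0.30)(-0.15)] = 0.1875
  C_33 = (0.95)(0.95) − (-0.30)(-0.15) = 0.8575
det(I−A) = Σ_j (I−A)_1j·C_1j = (0.95)(0.7600) + (-0.30)(0.1275) + (-0.30)(0.0475) = 0.6695
adj(I−A) = Cᵀ =
  [ 0.7600   0.2400   0.3300]
  [ 0.1275   0.7450   0.1875]
  [ 0.0475   0.0150   0.8575]
(I − A)⁻¹ = adj(I−A) / det(I−A) ≈
  [   1.1352     0.3585     0.4929]
  [   0.1904     1.1128     0.2801]
  [   0.0709     0.0224     1.2808]
Δx = (I − A)⁻¹ Δd with Δd having -10 in the Cement component and 0 elsewhere.
So Δx_M = L_MC · (-10), where L_MC = adj(I−A)_MC / det(I−A) = 0.3300 / 0.6695.
Δx_M = 0.3300 × (-10) / 0.6695 = -3.30 / 0.6695 ≈ -4.93.

Δx_M = -4.93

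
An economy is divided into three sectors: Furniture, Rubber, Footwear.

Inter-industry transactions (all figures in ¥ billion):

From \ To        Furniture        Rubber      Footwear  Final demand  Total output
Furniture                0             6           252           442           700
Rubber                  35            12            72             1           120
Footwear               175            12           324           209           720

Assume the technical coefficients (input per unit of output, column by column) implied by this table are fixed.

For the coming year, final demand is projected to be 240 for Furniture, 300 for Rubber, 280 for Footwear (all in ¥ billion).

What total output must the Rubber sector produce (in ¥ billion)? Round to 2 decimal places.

x_2 = 458.48

Technical coefficients a_ij = z_ij / X_j:
  a_11 = 0/700 = 0.00, a_21 = 35/700 = 0.05, a_31 = 175/700 = 0.25
  a_12 = 6/120 = 0.05, a_22 = 12/120 = 0.10, a_32 = 12/120 = 0.10
  a_13 = 252/720 = 0.35, a_23 = 72/720 = 0.10, a_33 = 324/720 = 0.45
I − A =
  [   1.00    -0.05    -0.35]
  [  -0.05     0.90    -0.10]
  [  -0.25    -0.10     0.55]
Cofactors of I−A, C_ij = (−1)^(i+j)·(minor ij) (rows/columns in the sector order above):
  C_11 = (0.90)(0.55) − (-0.10)(-0.10) = 0.4850
  C_12 = −[(-0.05)(0.55) − (-0.10)(-0.25)] = 0.0525
  C_13 = (-0.05)(-0.10) − (0.90)(-0.25) = 0.2300
  C_21 = −[(-0.05)(0.55) − (-0.35)(-0.10)] = 0.0625
  C_22 = (1.00)(0.55) − (-0.35)(-0.25) = 0.4625
  C_23 = −[(1.00)(-0.10) − (-0.05)(-0.25)] = 0.1125
  C_31 = (-0.05)(-0.10) − (-0.35)(0.90) = 0.3200
  C_32 = −[(1.00)(-0.10) − (-0.35)(-0.05)] = 0.1175
  C_33 = (1.00)(0.90) − (-0.05)(-0.05) = 0.8975
det(I−A) = Σ_j (I−A)_1j·C_1j = (1.00)(0.4850) + (-0.05)(0.0525) + (-0.35)(0.2300) = 0.401875
adj(I−A) = Cᵀ =
  [ 0.4850   0.0625   0.3200]
  [ 0.0525   0.4625   0.1175]
  [ 0.2300   0.1125   0.8975]
(I − A)⁻¹ = adj(I−A) / det(I−A) ≈
  [   1.2068     0.1555     0.7963]
  [   0.1306     1.1509     0.2924]
  [   0.5723     0.2799     2.2333]
x = (I − A)⁻¹ d = adj(I−A)·d / det(I−A), with det(I−A) = 0.401875:
  x_1 = (0.4850·240 + 0.0625·300 + 0.3200·280) / 0.401875 = 224.75 / 0.401875 ≈ 559.25
  x_2 = (0.0525·240 + 0.4625·300 + 0.1175·280) / 0.401875 = 184.25 / 0.401875 ≈ 458.48
  x_3 = (0.2300·240 + 0.1125·300 + 0.8975·280) / 0.401875 = 340.25 / 0.401875 ≈ 846.66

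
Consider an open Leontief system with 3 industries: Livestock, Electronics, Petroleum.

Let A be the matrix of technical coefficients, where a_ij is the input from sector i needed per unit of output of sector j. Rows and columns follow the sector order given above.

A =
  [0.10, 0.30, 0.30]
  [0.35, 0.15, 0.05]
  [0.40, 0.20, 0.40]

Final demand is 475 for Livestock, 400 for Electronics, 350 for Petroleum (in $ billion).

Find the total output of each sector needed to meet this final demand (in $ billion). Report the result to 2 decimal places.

x_1 = 1658.91, x_2 = 1278.10, x_3 = 2115.31

I − A =
  [   0.90    -0.30    -0.30]
  [  -0.35     0.85    -0.05]
  [  -0.40    -0.20     0.60]
Cofactors of I−A, C_ij = (−1)^(i+j)·(minor ij) (rows/columns in the sector order above):
  C_11 = (0.85)(0.60) − (-0.05)(-0.20) = 0.5000
  C_12 = −[(-0.35)(0.60) − (-0.05)(-0.40)] = 0.2300
  C_13 = (-0.35)(-0.20) − (0.85)(-0.40) = 0.4100
  C_21 = −[(-0.30)(0.60) − (-0.30)(-0.20)] = 0.2400
  C_22 = (0.90)(0.60) − (-0.30)(-0.40) = 0.4200
  C_23 = −[(0.90)(-0.20) − (-0.30)(-0.40)] = 0.3000
  C_31 = (-0.30)(-0.05) − (-0.30)(0.85) = 0.2700
  C_32 = −[(0.90)(-0.05) − (-0.30)(-0.35)] = 0.1500
  C_33 = (0.90)(0.85) − (-0.30)(-0.35) = 0.6600
det(I−A) = Σ_j (I−A)_1j·C_1j = (0.90)(0.5000) + (-0.30)(0.2300) + (-0.30)(0.4100) = 0.2580
adj(I−A) = Cᵀ =
  [ 0.5000   0.2400   0.2700]
  [ 0.2300   0.4200   0.1500]
  [ 0.4100   0.3000   0.6600]
(I − A)⁻¹ = adj(I−A) / det(I−A) ≈
  [   1.9380     0.9302     1.0465]
  [   0.8915     1.6279     0.5814]
  [   1.5891     1.1628     2.5581]
x = (I − A)⁻¹ d = adj(I−A)·d / det(I−A), with det(I−A) = 0.2580:
  x_1 = (0.5000·475 + 0.2400·400 + 0.2700·350) / 0.2580 = 428.00 / 0.2580 ≈ 1658.91
  x_2 = (0.2300·475 + 0.4200·400 + 0.1500·350) / 0.2580 = 329.75 / 0.2580 ≈ 1278.10
  x_3 = (0.4100·475 + 0.3000·400 + 0.6600·350) / 0.2580 = 545.75 / 0.2580 ≈ 2115.31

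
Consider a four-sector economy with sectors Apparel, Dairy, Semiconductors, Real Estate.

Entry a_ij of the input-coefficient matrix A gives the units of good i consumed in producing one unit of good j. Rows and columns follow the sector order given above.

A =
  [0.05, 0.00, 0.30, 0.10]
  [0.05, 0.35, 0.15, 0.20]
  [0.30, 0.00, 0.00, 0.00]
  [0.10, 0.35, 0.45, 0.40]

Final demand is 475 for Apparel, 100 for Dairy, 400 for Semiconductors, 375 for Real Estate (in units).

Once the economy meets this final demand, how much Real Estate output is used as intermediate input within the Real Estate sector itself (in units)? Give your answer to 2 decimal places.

z_44 = 731.22

I − A =
  [   0.95     0.00    -0.30    -0.10]
  [  -0.05     0.65    -0.15    -0.20]
  [  -0.30     0.00     1.00     0.00]
  [  -0.10    -0.35    -0.45     0.60]
Compute the cofactors C_ij = (−1)^(i+j)·(3×3 minor ij) of I−A; the adjugate is their transpose:
adj(I−A) = Cᵀ =
  [ 0.32000   0.03500   0.13050   0.06500]
  [ 0.10400   0.49250   0.18675   0.18150]
  [ 0.09600   0.01050   0.29575   0.01950]
  [ 0.18600   0.30100   0.35250   0.55900]
det(I−A) = Σ_j (I−A)_1j·C_1j = (0.95)(0.32000) + (0.00)(0.10400) + (-0.30)(0.09600) + (-0.10)(0.18600) = 0.2566
(I − A)⁻¹ = adj(I−A) / det(I−A) ≈
  [   1.2471     0.1364     0.5086     0.2533]
  [   0.4053     1.9193     0.7278     0.7073]
  [   0.3741     0.0409     1.1526     0.0760]
  [   0.7249     1.1730     1.3737     2.1785]
First solve x = (I − A)⁻¹ d = adj(I−A)·d / det(I−A); in particular x_4 = (0.18600·475 + 0.30100·100 + 0.35250·400 + 0.55900·375) / 0.2566 = 469.075 / 0.2566 ≈ 1828.0398.
Intermediate flow from 4 to 4: z_44 = a_44 · x_4 = 0.40 × 469.075 / 0.2566 = 187.63 / 0.2566 ≈ 731.22.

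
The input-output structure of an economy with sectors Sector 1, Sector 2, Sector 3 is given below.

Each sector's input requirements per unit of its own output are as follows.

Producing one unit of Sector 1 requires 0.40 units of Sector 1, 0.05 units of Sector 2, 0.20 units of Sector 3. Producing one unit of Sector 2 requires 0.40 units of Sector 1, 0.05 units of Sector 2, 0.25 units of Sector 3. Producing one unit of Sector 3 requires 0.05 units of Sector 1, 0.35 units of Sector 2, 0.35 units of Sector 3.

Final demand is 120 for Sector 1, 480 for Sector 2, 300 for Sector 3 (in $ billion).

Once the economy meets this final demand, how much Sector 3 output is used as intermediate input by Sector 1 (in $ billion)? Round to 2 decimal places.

z_31 = 187.84

I − A =
  [   0.60    -0.40    -0.05]
  [  -0.05     0.95    -0.35]
  [  -0.20    -0.25     0.65]
Cofactors of I−A, C_ij = (−1)^(i+j)·(minor ij) (rows/columns in the sector order above):
  C_11 = (0.95)(0.65) − (-0.35)(-0.25) = 0.5300
  C_12 = −[(-0.05)(0.65) − (-0.35)(-0.20)] = 0.1025
  C_13 = (-0.05)(-0.25) − (0.95)(-0.20) = 0.2025
  C_21 = −[(-0.40)(0.65) − (-0.05)(-0.25)] = 0.2725
  C_22 = (0.60)(0.65) − (-0.05)(-0.20) = 0.3800
  C_23 = −[(0.60)(-0.25) − (-0.40)(-0.20)] = 0.2300
  C_31 = (-0.40)(-0.35) − (-0.05)(0.95) = 0.1875
  C_32 = −[(0.60)(-0.35) − (-0.05)(-0.05)] = 0.2125
  C_33 = (0.60)(0.95) − (-0.40)(-0.05) = 0.5500
det(I−A) = Σ_j (I−A)_1j·C_1j = (0.60)(0.5300) + (-0.40)(0.1025) + (-0.05)(0.2025) = 0.266875
adj(I−A) = Cᵀ =
  [ 0.5300   0.2725   0.1875]
  [ 0.1025   0.3800   0.2125]
  [ 0.2025   0.2300   0.5500]
(I − A)⁻¹ = adj(I−A) / det(I−A) ≈
  [   1.9859     1.0211     0.7026]
  [   0.3841     1.4239     0.7963]
  [   0.7588     0.8618     2.0609]
First solve x = (I − A)⁻¹ d = adj(I−A)·d / det(I−A); in particular x_1 = (0.5300·120 + 0.2725·480 + 0.1875·300) / 0.266875 = 250.65 / 0.266875 ≈ 939.2037.
Intermediate flow from 3 to 1: z_31 = a_31 · x_1 = 0.20 × 250.65 / 0.266875 = 50.13 / 0.266875 ≈ 187.84.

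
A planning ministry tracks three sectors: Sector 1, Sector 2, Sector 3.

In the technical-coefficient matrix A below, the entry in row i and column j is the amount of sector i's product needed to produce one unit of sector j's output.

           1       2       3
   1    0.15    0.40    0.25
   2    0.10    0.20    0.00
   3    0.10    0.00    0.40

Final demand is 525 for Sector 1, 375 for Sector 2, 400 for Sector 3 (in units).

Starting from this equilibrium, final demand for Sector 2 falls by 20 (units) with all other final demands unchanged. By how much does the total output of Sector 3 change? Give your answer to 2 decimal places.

Δx_3 = -2.20

I − A =
  [   0.85    -0.40    -0.25]
  [  -0.10     0.80     0.00]
  [  -0.10     0.00     0.60]
Cofactors of I−A, C_ij = (−1)^(i+j)·(minor ij) (rows/columns in the sector order above):
  C_11 = (0.80)(0.60) − (0.00)(0.00) = 0.4800
  C_12 = −[(-0.10)(0.60) − (0.00)(-0.10)] = 0.0600
  C_13 = (-0.10)(0.00) − (0.80)(-0.10) = 0.0800
  C_21 = −[(-0.40)(0.60) − (-0.25)(0.00)] = 0.2400
  C_22 = (0.85)(0.60) − (-0.25)(-0.10) = 0.4850
  C_23 = −[(0.85)(0.00) − (-0.40)(-0.10)] = 0.0400
  C_31 = (-0.40)(0.00) − (-0.25)(0.80) = 0.2000
  C_32 = −[(0.85)(0.00) − (-0.25)(-0.10)] = 0.0250
  C_33 = (0.85)(0.80) − (-0.40)(-0.10) = 0.6400
det(I−A) = Σ_j (I−A)_1j·C_1j = (0.85)(0.4800) + (-0.40)(0.0600) + (-0.25)(0.0800) = 0.3640
adj(I−A) = Cᵀ =
  [ 0.4800   0.2400   0.2000]
  [ 0.0600   0.4850   0.0250]
  [ 0.0800   0.0400   0.6400]
(I − A)⁻¹ = adj(I−A) / det(I−A) ≈
  [   1.3187     0.6593     0.5495]
  [   0.1648     1.3324     0.0687]
  [   0.2198     0.1099     1.7582]
Δx = (I − A)⁻¹ Δd with Δd having -20 in the Sector 2 component and 0 elsewhere.
So Δx_3 = L_32 · (-20), where L_32 = adj(I−A)_32 / det(I−A) = 0.0400 / 0.3640.
Δx_3 = 0.0400 × (-20) / 0.3640 = -0.80 / 0.3640 ≈ -2.20.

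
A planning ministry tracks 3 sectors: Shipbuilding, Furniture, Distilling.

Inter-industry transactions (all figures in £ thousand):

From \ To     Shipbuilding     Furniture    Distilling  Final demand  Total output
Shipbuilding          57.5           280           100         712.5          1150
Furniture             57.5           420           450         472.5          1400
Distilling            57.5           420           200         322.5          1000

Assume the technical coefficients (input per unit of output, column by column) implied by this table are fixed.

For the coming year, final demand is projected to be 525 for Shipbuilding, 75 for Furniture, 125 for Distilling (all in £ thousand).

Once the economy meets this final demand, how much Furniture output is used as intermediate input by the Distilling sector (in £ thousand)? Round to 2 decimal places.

Technical coefficients a_ij = z_ij / X_j:
  a_11 = 57.5/1150 = 0.05, a_21 = 57.5/1150 = 0.05, a_31 = 57.5/1150 = 0.05
  a_12 = 280/1400 = 0.20, a_22 = 420/1400 = 0.30, a_32 = 420/1400 = 0.30
  a_13 = 100/1000 = 0.10, a_23 = 450/1000 = 0.45, a_33 = 200/1000 = 0.20
I − A =
  [   0.95    -0.20    -0.10]
  [  -0.05     0.70    -0.45]
  [  -0.05    -0.30     0.80]
Cofactors of I−A, C_ij = (−1)^(i+j)·(minor ij) (rows/columns in the sector order above):
  C_11 = (0.70)(0.80) − (-0.45)(-0.30) = 0.4250
  C_12 = −[(-0.05)(0.80) − (-0.45)(-0.05)] = 0.0625
  C_13 = (-0.05)(-0.30) − (0.70)(-0.05) = 0.0500
  C_21 = −[(-0.20)(0.80) − (-0.10)(-0.30)] = 0.1900
  C_22 = (0.95)(0.80) − (-0.10)(-0.05) = 0.7550
  C_23 = −[(0.95)(-0.30) − (-0.20)(-0.05)] = 0.2950
  C_31 = (-0.20)(-0.45) − (-0.10)(0.70) = 0.1600
  C_32 = −[(0.95)(-0.45) − (-0.10)(-0.05)] = 0.4325
  C_33 = (0.95)(0.70) − (-0.20)(-0.05) = 0.6550
det(I−A) = Σ_j (I−A)_1j·C_1j = (0.95)(0.4250) + (-0.20)(0.0625) + (-0.10)(0.0500) = 0.38625
adj(I−A) = Cᵀ =
  [ 0.4250   0.1900   0.1600]
  [ 0.0625   0.7550   0.4325]
  [ 0.0500   0.2950   0.6550]
(I − A)⁻¹ = adj(I−A) / det(I−A) ≈
  [   1.1003     0.4919     0.4142]
  [   0.1618     1.9547     1.1197]
  [   0.1294     0.7638     1.6958]
First solve x = (I − A)⁻¹ d = adj(I−A)·d / det(I−A); in particular x_3 = (0.0500·525 + 0.2950·75 + 0.6550·125) / 0.38625 = 130.25 / 0.38625 ≈ 337.2168.
Intermediate flow from 2 to 3: z_23 = a_23 · x_3 = 0.45 × 130.25 / 0.38625 = 58.6125 / 0.38625 ≈ 151.75.

z_23 = 151.75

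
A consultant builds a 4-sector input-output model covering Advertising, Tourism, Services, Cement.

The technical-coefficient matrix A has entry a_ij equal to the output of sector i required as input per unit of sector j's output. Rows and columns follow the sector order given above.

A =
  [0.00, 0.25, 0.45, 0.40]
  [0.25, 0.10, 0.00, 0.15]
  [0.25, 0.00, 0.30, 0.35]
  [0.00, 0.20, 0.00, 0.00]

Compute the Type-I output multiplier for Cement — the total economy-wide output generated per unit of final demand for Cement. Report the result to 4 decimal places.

m_4 = 3.3558

I − A =
  [   1.00    -0.25    -0.45    -0.40]
  [  -0.25     0.90     0.00    -0.15]
  [  -0.25     0.00     0.70    -0.35]
  [   0.00    -0.20     0.00     1.00]
Compute the cofactors C_ij = (−1)^(i+j)·(3×3 minor ij) of I−A; the adjugate is their transpose:
adj(I−A) = Cᵀ =
  [ 0.6090   0.2625   0.3915   0.4200]
  [ 0.1750   0.5875   0.1125   0.1975]
  [ 0.2350   0.1525   0.7875   0.3925]
  [ 0.0350   0.1175   0.0225   0.4850]
det(I−A) = Σ_j (I−A)_1j·C_1j = (1.00)(0.6090) + (-0.25)(0.1750) + (-0.45)(0.2350) + (-0.40)(0.0350) = 0.4455
(I − A)⁻¹ = adj(I−A) / det(I−A) ≈
  [   1.36700     0.58923     0.87879     0.94276]
  [   0.39282     1.31874     0.25253     0.44332]
  [   0.52750     0.34231     1.76768     0.88103]
  [   0.07856     0.26375     0.05051     1.08866]
The output multiplier for sector j is the column-j sum of the Leontief inverse (I − A)⁻¹ = adj(I−A) / det(I−A).
Column 4 of adj(I−A): (0.4200, 0.1975, 0.3925, 0.4850); det(I−A) = 0.4455.
m_4 = (0.4200 + 0.1975 + 0.3925 + 0.4850) / 0.4455 = 1.495 / 0.4455 ≈ 3.3558.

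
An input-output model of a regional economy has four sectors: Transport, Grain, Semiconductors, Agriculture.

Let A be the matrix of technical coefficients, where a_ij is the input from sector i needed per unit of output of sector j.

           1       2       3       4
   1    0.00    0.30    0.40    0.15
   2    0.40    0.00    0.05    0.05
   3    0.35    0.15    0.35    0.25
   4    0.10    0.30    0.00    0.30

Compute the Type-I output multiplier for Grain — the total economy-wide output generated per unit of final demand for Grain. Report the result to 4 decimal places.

I − A =
  [   1.00    -0.30    -0.40    -0.15]
  [  -0.40     1.00    -0.05    -0.05]
  [  -0.35    -0.15     0.65    -0.25]
  [  -0.10    -0.30     0.00     0.70]
Compute the cofactors C_ij = (−1)^(i+j)·(3×3 minor ij) of I−A; the adjugate is their transpose:
adj(I−A) = Cᵀ =
  [ 0.436250   0.237750   0.286750   0.212875]
  [ 0.198750   0.337250   0.148250   0.119625]
  [ 0.337500   0.274500   0.566500   0.294250]
  [ 0.147500   0.178500   0.104500   0.395250]
det(I−A) = Σ_j (I−A)_1j·C_1j = (1.00)(0.436250) + (-0.30)(0.198750) + (-0.40)(0.337500) + (-0.15)(0.147500) = 0.2195
(I − A)⁻¹ = adj(I−A) / det(I−A) ≈
  [   1.98747     1.08314     1.30638     0.96982]
  [   0.90547     1.53645     0.67540     0.54499]
  [   1.53759     1.25057     2.58087     1.34055]
  [   0.67198     0.81321     0.47608     1.80068]
The output multiplier for sector j is the column-j sum of the Leontief inverse (I − A)⁻¹ = adj(I−A) / det(I−A).
Column 2 of adj(I−A): (0.237750, 0.337250, 0.274500, 0.178500); det(I−A) = 0.2195.
m_2 = (0.237750 + 0.337250 + 0.274500 + 0.178500) / 0.2195 = 1.028 / 0.2195 ≈ 4.6834.

m_2 = 4.6834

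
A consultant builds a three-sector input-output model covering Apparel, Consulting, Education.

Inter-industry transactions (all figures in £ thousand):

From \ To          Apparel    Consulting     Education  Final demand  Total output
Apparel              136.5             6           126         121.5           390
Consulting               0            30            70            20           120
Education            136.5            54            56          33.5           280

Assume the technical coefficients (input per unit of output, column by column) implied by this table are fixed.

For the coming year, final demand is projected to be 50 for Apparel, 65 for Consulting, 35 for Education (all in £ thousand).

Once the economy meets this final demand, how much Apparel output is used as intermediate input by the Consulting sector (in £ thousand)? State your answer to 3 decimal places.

Technical coefficients a_ij = z_ij / X_j:
  a_AA = 136.5/390 = 0.35, a_CA = 0/390 = 0.00, a_EA = 136.5/390 = 0.35
  a_AC = 6/120 = 0.05, a_CC = 30/120 = 0.25, a_EC = 54/120 = 0.45
  a_AE = 126/280 = 0.45, a_CE = 70/280 = 0.25, a_EE = 56/280 = 0.20
I − A =
  [   0.65    -0.05    -0.45]
  [   0.00     0.75    -0.25]
  [  -0.35    -0.45     0.80]
Cofactors of I−A, C_ij = (−1)^(i+j)·(minor ij) (rows/columns in the sector order above):
  C_11 = (0.75)(0.80) − (-0.25)(-0.45) = 0.4875
  C_12 = −[(0.00)(0.80) − (-0.25)(-0.35)] = 0.0875
  C_13 = (0.00)(-0.45) − (0.75)(-0.35) = 0.2625
  C_21 = −[(-0.05)(0.80) − (-0.45)(-0.45)] = 0.2425
  C_22 = (0.65)(0.80) − (-0.45)(-0.35) = 0.3625
  C_23 = −[(0.65)(-0.45) − (-0.05)(-0.35)] = 0.3100
  C_31 = (-0.05)(-0.25) − (-0.45)(0.75) = 0.3500
  C_32 = −[(0.65)(-0.25) − (-0.45)(0.00)] = 0.1625
  C_33 = (0.65)(0.75) − (-0.05)(0.00) = 0.4875
det(I−A) = Σ_j (I−A)_1j·C_1j = (0.65)(0.4875) + (-0.05)(0.0875) + (-0.45)(0.2625) = 0.194375
adj(I−A) = Cᵀ =
  [ 0.4875   0.2425   0.3500]
  [ 0.0875   0.3625   0.1625]
  [ 0.2625   0.3100   0.4875]
(I − A)⁻¹ = adj(I−A) / det(I−A) ≈
  [   2.5080     1.2476     1.8006]
  [   0.4502     1.8650     0.8360]
  [   1.3505     1.5949     2.5080]
First solve x = (I − A)⁻¹ d = adj(I−A)·d / det(I−A); in particular x_C = (0.0875·50 + 0.3625·65 + 0.1625·35) / 0.194375 = 33.625 / 0.194375 ≈ 172.99035.
Intermediate flow from A to C: z_AC = a_AC · x_C = 0.05 × 33.625 / 0.194375 = 1.68125 / 0.194375 ≈ 8.650.

z_AC = 8.650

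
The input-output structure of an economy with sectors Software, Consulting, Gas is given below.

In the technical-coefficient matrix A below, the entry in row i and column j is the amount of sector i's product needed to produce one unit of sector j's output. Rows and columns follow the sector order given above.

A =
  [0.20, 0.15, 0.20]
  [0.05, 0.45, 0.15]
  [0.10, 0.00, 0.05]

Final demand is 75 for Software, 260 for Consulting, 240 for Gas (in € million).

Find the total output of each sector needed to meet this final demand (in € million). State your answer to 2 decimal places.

x_1 = 271.71, x_2 = 574.13, x_3 = 281.23

I − A =
  [   0.80    -0.15    -0.20]
  [  -0.05     0.55    -0.15]
  [  -0.10     0.00     0.95]
Cofactors of I−A, C_ij = (−1)^(i+j)·(minor ij) (rows/columns in the sector order above):
  C_11 = (0.55)(0.95) − (-0.15)(0.00) = 0.5225
  C_12 = −[(-0.05)(0.95) − (-0.15)(-0.10)] = 0.0625
  C_13 = (-0.05)(0.00) − (0.55)(-0.10) = 0.0550
  C_21 = −[(-0.15)(0.95) − (-0.20)(0.00)] = 0.1425
  C_22 = (0.80)(0.95) − (-0.20)(-0.10) = 0.7400
  C_23 = −[(0.80)(0.00) − (-0.15)(-0.10)] = 0.0150
  C_31 = (-0.15)(-0.15) − (-0.20)(0.55) = 0.1325
  C_32 = −[(0.80)(-0.15) − (-0.20)(-0.05)] = 0.1300
  C_33 = (0.80)(0.55) − (-0.15)(-0.05) = 0.4325
det(I−A) = Σ_j (I−A)_1j·C_1j = (0.80)(0.5225) + (-0.15)(0.0625) + (-0.20)(0.0550) = 0.397625
adj(I−A) = Cᵀ =
  [ 0.5225   0.1425   0.1325]
  [ 0.0625   0.7400   0.1300]
  [ 0.0550   0.0150   0.4325]
(I − A)⁻¹ = adj(I−A) / det(I−A) ≈
  [   1.3141     0.3584     0.3332]
  [   0.1572     1.8610     0.3269]
  [   0.1383     0.0377     1.0877]
x = (I − A)⁻¹ d = adj(I−A)·d / det(I−A), with det(I−A) = 0.397625:
  x_1 = (0.5225·75 + 0.1425·260 + 0.1325·240) / 0.397625 = 108.0375 / 0.397625 ≈ 271.71
  x_2 = (0.0625·75 + 0.7400·260 + 0.1300·240) / 0.397625 = 228.2875 / 0.397625 ≈ 574.13
  x_3 = (0.0550·75 + 0.0150·260 + 0.4325·240) / 0.397625 = 111.825 / 0.397625 ≈ 281.23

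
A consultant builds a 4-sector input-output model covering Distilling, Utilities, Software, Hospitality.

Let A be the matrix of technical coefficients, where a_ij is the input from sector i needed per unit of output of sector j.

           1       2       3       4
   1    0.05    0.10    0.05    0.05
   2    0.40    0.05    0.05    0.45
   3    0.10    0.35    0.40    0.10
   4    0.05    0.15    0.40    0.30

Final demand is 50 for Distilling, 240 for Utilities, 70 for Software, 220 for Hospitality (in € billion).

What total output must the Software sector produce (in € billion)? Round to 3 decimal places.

x_3 = 826.046

I − A =
  [   0.95    -0.10    -0.05    -0.05]
  [  -0.40     0.95    -0.05    -0.45]
  [  -0.10    -0.35     0.60    -0.10]
  [  -0.05    -0.15    -0.40     0.70]
Compute the cofactors C_ij = (−1)^(i+j)·(3×3 minor ij) of I−A; the adjugate is their transpose:
adj(I−A) = Cᵀ =
  [ 0.244500   0.062500   0.070750   0.067750]
  [ 0.187250   0.353750   0.227250   0.273250]
  [ 0.176375   0.254375   0.532000   0.252125]
  [ 0.158375   0.225625   0.357750   0.488625]
det(I−A) = Σ_j (I−A)_1j·C_1j = (0.95)(0.244500) + (-0.10)(0.187250) + (-0.05)(0.176375) + (-0.05)(0.158375) = 0.1968125
(I − A)⁻¹ = adj(I−A) / det(I−A) ≈
  [   1.2423     0.3176     0.3595     0.3442]
  [   0.9514     1.7974     1.1547     1.3884]
  [   0.8962     1.2925     2.7031     1.2810]
  [   0.8047     1.1464     1.8177     2.4827]
x = (I − A)⁻¹ d = adj(I−A)·d / det(I−A), with det(I−A) = 0.1968125:
  x_1 = (0.244500·50 + 0.062500·240 + 0.070750·70 + 0.067750·220) / 0.1968125 = 47.0825 / 0.1968125 ≈ 239.225
  x_2 = (0.187250·50 + 0.353750·240 + 0.227250·70 + 0.273250·220) / 0.1968125 = 170.285 / 0.1968125 ≈ 865.214
  x_3 = (0.176375·50 + 0.254375·240 + 0.532000·70 + 0.252125·220) / 0.1968125 = 162.57625 / 0.1968125 ≈ 826.046
  x_4 = (0.158375·50 + 0.225625·240 + 0.357750·70 + 0.488625·220) / 0.1968125 = 194.60875 / 0.1968125 ≈ 988.803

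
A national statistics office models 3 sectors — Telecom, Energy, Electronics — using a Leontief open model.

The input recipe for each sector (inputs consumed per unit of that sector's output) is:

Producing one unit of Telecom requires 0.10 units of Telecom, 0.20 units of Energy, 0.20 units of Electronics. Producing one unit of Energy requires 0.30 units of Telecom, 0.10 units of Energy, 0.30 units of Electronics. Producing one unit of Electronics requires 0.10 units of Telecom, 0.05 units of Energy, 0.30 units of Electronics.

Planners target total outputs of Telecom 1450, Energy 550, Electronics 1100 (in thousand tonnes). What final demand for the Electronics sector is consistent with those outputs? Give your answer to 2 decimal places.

d_3 = 315.00

I − A =
  [   0.90    -0.30    -0.10]
  [  -0.20     0.90    -0.05]
  [  -0.20    -0.30     0.70]
d = (I − A) x:
  d_1 = (+0.90)·1450 + (-0.30)·550 + (-0.10)·1100 = 1030.00
  d_2 = (-0.20)·1450 + (+0.90)·550 + (-0.05)·1100 = 150.00
  d_3 = (-0.20)·1450 + (-0.30)·550 + (+0.70)·1100 = 315.00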